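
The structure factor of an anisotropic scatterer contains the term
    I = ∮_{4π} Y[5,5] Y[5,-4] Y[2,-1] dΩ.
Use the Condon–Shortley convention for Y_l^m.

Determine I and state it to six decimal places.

Checks pass: Σm=0; 12 even; l₃=2∈[0,10].
(2·5+1)(2·5+1)(2·2+1) = 605
Δ: 8! 2! 2! / 13! → 1/38610
sum: t=3:−1/2880 t=4:+1/576 t=5:−1/2880 = 1/960
3j²(5 5 2; 0 0 0) = Δ·Π!·Σ² = 10/429  (sign +1)
sum: t=0:+1/80640 = 1/80640
3j²(5 5 2; 5 -4 -1) = Δ·Π!·Σ² = 9/286  (sign -1)
combine: 4πI² = 605·10/429·9/286 = 75/169
take √, sign -1: I = -0.18792404

-0.187924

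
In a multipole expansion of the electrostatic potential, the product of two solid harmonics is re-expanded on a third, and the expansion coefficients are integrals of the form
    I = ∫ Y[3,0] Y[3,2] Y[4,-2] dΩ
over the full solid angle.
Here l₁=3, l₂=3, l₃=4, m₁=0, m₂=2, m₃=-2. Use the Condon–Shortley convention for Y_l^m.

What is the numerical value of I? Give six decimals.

-0.044418

Rules hold: Σm=0, L=10 even, 0≤4≤6.
N = 7·7·9 = 441
Δ = 2!·4!·4!/11! = 1/34650
Racah Σ t=0..2: t=0:+1/72 t=1:−1/16 t=2:+1/72 = -5/144
⇒ 3j(3 3 4; 0 0 0)² = 2/77, sgn -1
Racah Σ t=1..2: t=1:−1/96 t=2:+1/72 = 1/288
⇒ 3j(3 3 4; 0 2 -2)² = 1/462, sgn +1
4πI² = N·(3j₀)²·(3jₘ)² = 3/121
I = -1·√(0.0247934/4π) = -0.04441841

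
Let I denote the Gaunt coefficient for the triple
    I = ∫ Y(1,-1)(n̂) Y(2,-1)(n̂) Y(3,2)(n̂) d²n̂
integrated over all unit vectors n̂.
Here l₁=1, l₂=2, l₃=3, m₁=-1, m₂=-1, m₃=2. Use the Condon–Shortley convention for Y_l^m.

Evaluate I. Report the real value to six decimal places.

Checks pass: Σm=0; 6 even; l₃=3∈[1,3].
(2·1+1)(2·2+1)(2·3+1) = 105
Δ: 0! 2! 4! / 7! → 1/105
sum: t=0:+1/4 = 1/4
3j²(1 2 3; 0 0 0) = Δ·Π!·Σ² = 3/35  (sign -1)
sum: t=0:+1/12 = 1/12
3j²(1 2 3; -1 -1 2) = Δ·Π!·Σ² = 2/21  (sign -1)
combine: 4πI² = 105·3/35·2/21 = 6/7
take √, sign +1: I = 0.26116903

0.261169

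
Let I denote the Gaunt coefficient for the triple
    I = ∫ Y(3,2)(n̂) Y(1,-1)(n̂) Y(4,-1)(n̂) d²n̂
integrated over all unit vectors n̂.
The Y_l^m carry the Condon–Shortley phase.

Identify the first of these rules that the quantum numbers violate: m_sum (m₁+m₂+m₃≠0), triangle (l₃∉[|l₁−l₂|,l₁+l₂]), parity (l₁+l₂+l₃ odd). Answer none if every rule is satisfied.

none

Σmᵢ = 0  ✓
l₃∈[|l₁−l₂|,l₁+l₂]=[2,4], have l₃=4  ✓
Σlᵢ = 8 ⇒ even  ✓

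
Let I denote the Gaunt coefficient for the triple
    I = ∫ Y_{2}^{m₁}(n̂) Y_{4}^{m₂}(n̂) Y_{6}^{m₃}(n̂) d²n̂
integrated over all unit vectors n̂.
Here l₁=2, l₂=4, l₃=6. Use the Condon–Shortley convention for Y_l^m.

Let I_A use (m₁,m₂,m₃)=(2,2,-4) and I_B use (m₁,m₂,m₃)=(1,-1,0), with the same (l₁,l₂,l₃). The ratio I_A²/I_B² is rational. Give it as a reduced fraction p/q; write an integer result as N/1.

Shared (l₁,l₂,l₃)=(2,4,6): N and (l;000)² cancel in I_A²/I_B².
A: Δ = 0!·4!·8!/13! = 1/6435; Racah Σ t=0..0: t=0:+1/34560 = 1/34560; ⇒ 3j(2 4 6; 2 2 -4)² = 14/429, sgn +1
B: Δ = 0!·4!·8!/13! = 1/6435; Racah Σ t=0..0: t=0:+1/4320 = 1/4320; ⇒ 3j(2 4 6; 1 -1 0)² = 8/429, sgn +1
I_A²/I_B² = (14/429)/(8/429) = 7/4

7/4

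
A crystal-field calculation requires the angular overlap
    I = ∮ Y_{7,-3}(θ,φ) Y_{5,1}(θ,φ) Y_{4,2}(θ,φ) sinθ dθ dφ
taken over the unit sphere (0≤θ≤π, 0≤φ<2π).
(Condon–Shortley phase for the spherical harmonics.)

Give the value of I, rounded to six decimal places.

Checks pass: Σm=0; 16 even; l₃=4∈[2,12].
(2·7+1)(2·5+1)(2·4+1) = 1485
Δ: 8! 6! 2! / 17! → 1/6126120
sum: t=3:−1/69120 t=4:+1/20736 t=5:−1/69120 = 1/51840
3j²(7 5 4; 0 0 0) = Δ·Π!·Σ² = 280/21879  (sign +1)
sum: t=4:+1/829440 t=5:−1/86400 t=6:+1/138240 = -13/4147200
3j²(7 5 4; -3 1 2) = Δ·Π!·Σ² = 13/3740  (sign -1)
combine: 4πI² = 1485·280/21879·13/3740 = 210/3179
take √, sign -1: I = -0.07250358

-0.072504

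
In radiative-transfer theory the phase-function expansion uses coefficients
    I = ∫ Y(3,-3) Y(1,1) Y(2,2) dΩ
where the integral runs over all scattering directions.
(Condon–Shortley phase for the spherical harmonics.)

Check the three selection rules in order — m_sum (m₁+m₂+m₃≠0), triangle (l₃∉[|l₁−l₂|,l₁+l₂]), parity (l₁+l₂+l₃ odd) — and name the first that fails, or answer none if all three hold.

azimuthal sum: -3 + 1 + 2 = 0  ✓
2 ≤ 2 ≤ 4 (triangle on l)  ✓
L = 3 + 1 + 2 = 6 (even)  ✓

none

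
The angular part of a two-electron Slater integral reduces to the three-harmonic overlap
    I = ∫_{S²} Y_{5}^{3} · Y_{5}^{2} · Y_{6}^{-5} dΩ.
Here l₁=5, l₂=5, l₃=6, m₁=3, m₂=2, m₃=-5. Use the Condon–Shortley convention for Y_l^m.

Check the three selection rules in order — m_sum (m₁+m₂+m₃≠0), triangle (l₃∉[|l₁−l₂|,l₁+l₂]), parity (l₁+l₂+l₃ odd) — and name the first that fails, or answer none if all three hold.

none

Σmᵢ = 0  ✓
l₃∈[|l₁−l₂|,l₁+l₂]=[0,10], have l₃=6  ✓
Σlᵢ = 16 ⇒ even  ✓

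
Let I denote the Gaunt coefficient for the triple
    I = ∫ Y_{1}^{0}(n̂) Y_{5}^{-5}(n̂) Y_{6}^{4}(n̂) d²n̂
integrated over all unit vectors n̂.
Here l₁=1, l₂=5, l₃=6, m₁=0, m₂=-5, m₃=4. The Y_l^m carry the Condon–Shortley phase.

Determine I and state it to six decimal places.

0.000000

Σmᵢ = -1 ≠ 0, so the φ-integral vanishes; I = 0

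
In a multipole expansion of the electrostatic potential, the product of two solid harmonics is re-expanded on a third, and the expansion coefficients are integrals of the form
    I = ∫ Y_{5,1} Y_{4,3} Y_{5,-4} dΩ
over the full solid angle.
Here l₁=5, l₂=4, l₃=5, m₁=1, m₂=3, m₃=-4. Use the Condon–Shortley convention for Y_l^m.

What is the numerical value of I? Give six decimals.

-0.168084

Checks pass: Σm=0; 14 even; l₃=5∈[1,9].
(2·5+1)(2·4+1)(2·5+1) = 1089
Δ: 4! 6! 4! / 15! → 1/3153150
sum: t=0:+1/69120 t=1:−1/1728 t=2:+1/576 t=3:−1/1728 t=4:+1/69120 = 7/11520
3j²(5 4 5; 0 0 0) = Δ·Π!·Σ² = 2/143  (sign -1)
sum: t=3:−1/17280 t=4:+1/103680 = -1/20736
3j²(5 4 5; 1 3 -4) = Δ·Π!·Σ² = 10/429  (sign +1)
combine: 4πI² = 1089·2/143·10/429 = 60/169
take √, sign -1: I = -0.16808437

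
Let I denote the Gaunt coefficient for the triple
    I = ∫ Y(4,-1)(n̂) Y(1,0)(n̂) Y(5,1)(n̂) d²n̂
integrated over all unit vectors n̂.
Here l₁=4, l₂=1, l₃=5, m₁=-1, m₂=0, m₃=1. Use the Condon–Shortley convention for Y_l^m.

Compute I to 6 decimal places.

Rules hold: Σm=0, L=10 even, 3≤5≤5.
N = 9·3·11 = 297
Δ = 0!·8!·2!/11! = 1/495
Racah Σ t=0..0: t=0:+1/576 = 1/576
⇒ 3j(4 1 5; 0 0 0)² = 5/99, sgn -1
Racah Σ t=0..0: t=0:+1/720 = 1/720
⇒ 3j(4 1 5; -1 0 1)² = 8/165, sgn +1
4πI² = N·(3j₀)²·(3jₘ)² = 8/11
I = -1·√(0.727273/4π) = -0.24057125

-0.240571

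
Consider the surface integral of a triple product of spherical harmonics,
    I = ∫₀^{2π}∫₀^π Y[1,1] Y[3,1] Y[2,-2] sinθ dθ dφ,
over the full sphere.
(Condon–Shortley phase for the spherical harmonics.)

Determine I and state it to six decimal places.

Rules hold: Σm=0, L=6 even, 2≤2≤4.
N = 3·7·5 = 105
Δ = 2!·0!·4!/7! = 1/105
Racah Σ t=1..1: t=1:−1/4 = -1/4
⇒ 3j(1 3 2; 0 0 0)² = 3/35, sgn -1
Racah Σ t=0..0: t=0:+1/48 = 1/48
⇒ 3j(1 3 2; 1 1 -2)² = 1/105, sgn +1
4πI² = N·(3j₀)²·(3jₘ)² = 3/35
I = -1·√(0.0857143/4π) = -0.08258890

-0.082589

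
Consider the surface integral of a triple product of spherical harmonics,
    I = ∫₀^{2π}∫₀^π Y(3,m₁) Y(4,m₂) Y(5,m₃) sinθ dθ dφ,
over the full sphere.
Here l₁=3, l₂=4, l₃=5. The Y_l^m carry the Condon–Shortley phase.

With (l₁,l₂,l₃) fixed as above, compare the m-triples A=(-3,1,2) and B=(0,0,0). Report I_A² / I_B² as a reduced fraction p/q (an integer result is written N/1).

Same 3,4,5: normalisation and zero-m 3j drop out of the ratio.
A: Δ: 2! 4! 6! / 13! → 1/180180; sum: t=2:+1/1728 = 1/1728; 3j²(3 4 5; -3 1 2) = Δ·Π!·Σ² = 25/858  (sign -1)
B: Δ: 2! 4! 6! / 13! → 1/180180; sum: t=0:+1/576 t=1:−1/144 t=2:+1/576 = -1/288; 3j²(3 4 5; 0 0 0) = Δ·Π!·Σ² = 20/1001  (sign +1)
I_A²/I_B² = (25/858)/(20/1001) = 35/24

35/24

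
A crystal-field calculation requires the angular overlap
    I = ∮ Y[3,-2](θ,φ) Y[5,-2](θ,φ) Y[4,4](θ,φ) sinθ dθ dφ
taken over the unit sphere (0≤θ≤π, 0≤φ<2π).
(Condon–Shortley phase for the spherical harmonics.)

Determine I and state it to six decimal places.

-0.109480

Checks pass: Σm=0; 12 even; l₃=4∈[2,8].
(2·3+1)(2·5+1)(2·4+1) = 693
Δ: 4! 2! 6! / 13! → 1/180180
sum: t=1:−1/576 t=2:+1/144 t=3:−1/576 = 1/288
3j²(3 5 4; 0 0 0) = Δ·Π!·Σ² = 20/1001  (sign +1)
sum: t=3:−1/8640 = -1/8640
3j²(3 5 4; -2 -2 4) = Δ·Π!·Σ² = 14/1287  (sign -1)
combine: 4πI² = 693·20/1001·14/1287 = 280/1859
take √, sign -1: I = -0.10947990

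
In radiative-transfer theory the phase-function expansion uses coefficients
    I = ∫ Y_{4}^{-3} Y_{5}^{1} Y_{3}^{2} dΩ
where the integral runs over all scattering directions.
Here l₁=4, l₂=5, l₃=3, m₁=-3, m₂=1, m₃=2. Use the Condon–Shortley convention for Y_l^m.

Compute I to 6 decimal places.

Checks pass: Σm=0; 12 even; l₃=3∈[1,9].
(2·4+1)(2·5+1)(2·3+1) = 693
Δ: 6! 2! 4! / 13! → 1/180180
sum: t=2:+1/576 t=3:−1/144 t=4:+1/576 = -1/288
3j²(4 5 3; 0 0 0) = Δ·Π!·Σ² = 20/1001  (sign +1)
sum: t=5:−1/1440 t=6:+1/17280 = -11/17280
3j²(4 5 3; -3 1 2) = Δ·Π!·Σ² = 11/468  (sign +1)
combine: 4πI² = 693·20/1001·11/468 = 55/169
take √, sign +1: I = 0.16092854

0.160929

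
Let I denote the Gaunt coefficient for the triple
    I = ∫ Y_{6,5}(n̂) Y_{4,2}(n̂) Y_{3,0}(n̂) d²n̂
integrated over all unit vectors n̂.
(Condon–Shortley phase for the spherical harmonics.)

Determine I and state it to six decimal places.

Σmᵢ = 7 ≠ 0, so the φ-integral vanishes; I = 0

0.000000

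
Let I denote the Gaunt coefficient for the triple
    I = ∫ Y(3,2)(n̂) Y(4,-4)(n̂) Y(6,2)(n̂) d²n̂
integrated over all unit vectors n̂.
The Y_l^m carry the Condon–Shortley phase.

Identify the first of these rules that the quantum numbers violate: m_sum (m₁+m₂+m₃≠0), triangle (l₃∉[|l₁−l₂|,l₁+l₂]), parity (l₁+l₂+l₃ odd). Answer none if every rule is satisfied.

m₁+m₂+m₃ = 2 − 4 + 2 = 0  ✓
triangle: |3−4|=1 ≤ l₃=6 ≤ 3+4=7  ✓
parity: l₁+l₂+l₃ = 13 is odd  ✗

parity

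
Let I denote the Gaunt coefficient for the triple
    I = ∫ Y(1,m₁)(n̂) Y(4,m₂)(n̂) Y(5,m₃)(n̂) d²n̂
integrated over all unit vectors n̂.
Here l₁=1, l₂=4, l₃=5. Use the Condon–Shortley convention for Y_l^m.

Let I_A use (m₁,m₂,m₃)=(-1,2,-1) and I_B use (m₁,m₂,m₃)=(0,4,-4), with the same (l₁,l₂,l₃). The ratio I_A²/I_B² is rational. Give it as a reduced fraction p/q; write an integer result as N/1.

2/3

Same 1,4,5: normalisation and zero-m 3j drop out of the ratio.
A: Δ: 0! 2! 8! / 11! → 1/495; sum: t=0:+1/2880 = 1/2880; 3j²(1 4 5; -1 2 -1) = Δ·Π!·Σ² = 2/165  (sign +1)
B: Δ: 0! 2! 8! / 11! → 1/495; sum: t=0:+1/40320 = 1/40320; 3j²(1 4 5; 0 4 -4) = Δ·Π!·Σ² = 1/55  (sign -1)
I_A²/I_B² = (2/165)/(1/55) = 2/3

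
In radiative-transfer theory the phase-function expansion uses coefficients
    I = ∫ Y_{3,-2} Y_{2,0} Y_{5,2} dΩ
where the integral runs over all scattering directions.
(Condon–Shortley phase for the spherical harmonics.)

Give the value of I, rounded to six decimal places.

0.190188

m-sum 0 ✓  L=10 even ✓  1≤5≤5 ✓
Π(2lᵢ+1) = 7×5×11 = 385
triangle coeff Δ(3,2,5) = 1/2310
Σ_t [0,0]: t=0:+1/144 = 1/144
(3j)²=10/231 [(3 2 5; 0 0 0)], sign=-1
Σ_t [0,0]: t=0:+1/480 = 1/480
(3j)²=3/110 [(3 2 5; -2 0 2)], sign=-1
⇒ 4πI² = 5/11
I = (+1)√(5/11/(4π)) = 0.19018827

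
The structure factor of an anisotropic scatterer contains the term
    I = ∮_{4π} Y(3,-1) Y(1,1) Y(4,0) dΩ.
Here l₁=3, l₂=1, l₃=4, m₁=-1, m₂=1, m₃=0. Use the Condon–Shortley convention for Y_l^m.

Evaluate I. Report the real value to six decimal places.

Checks pass: Σm=0; 8 even; l₃=4∈[2,4].
(2·3+1)(2·1+1)(2·4+1) = 189
Δ: 0! 6! 2! / 9! → 1/252
sum: t=0:+1/36 = 1/36
3j²(3 1 4; 0 0 0) = Δ·Π!·Σ² = 4/63  (sign +1)
sum: t=0:+1/96 = 1/96
3j²(3 1 4; -1 1 0) = Δ·Π!·Σ² = 1/42  (sign +1)
combine: 4πI² = 189·4/63·1/42 = 2/7
take √, sign +1: I = 0.15078601

0.150786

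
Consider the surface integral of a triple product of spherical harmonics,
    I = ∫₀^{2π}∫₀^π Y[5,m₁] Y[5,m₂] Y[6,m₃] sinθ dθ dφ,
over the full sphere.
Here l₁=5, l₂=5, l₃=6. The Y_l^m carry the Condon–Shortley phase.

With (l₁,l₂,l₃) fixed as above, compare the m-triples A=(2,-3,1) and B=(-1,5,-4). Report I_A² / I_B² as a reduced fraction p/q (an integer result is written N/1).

Same 5,5,6: normalisation and zero-m 3j drop out of the ratio.
A: Δ: 4! 6! 6! / 17! → 1/28588560; sum: t=0:+1/41472 t=1:−1/34560 t=2:+1/345600 = -1/518400; 3j²(5 5 6; 2 -3 1) = Δ·Π!·Σ² = 7/36465  (sign +1)
B: Δ: 4! 6! 6! / 17! → 1/28588560; sum: t=4:+1/829440 = 1/829440; 3j²(5 5 6; -1 5 -4) = Δ·Π!·Σ² = 225/9724  (sign +1)
I_A²/I_B² = (7/36465)/(225/9724) = 28/3375

28/3375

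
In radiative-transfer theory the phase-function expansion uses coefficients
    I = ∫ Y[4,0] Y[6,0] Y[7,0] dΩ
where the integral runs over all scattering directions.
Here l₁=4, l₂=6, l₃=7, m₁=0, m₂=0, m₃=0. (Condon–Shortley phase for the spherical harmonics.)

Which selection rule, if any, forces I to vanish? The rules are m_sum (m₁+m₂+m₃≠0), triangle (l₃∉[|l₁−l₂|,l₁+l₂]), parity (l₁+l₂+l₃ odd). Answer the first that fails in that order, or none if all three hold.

parity

m₁+m₂+m₃ = 0 + 0 + 0 = 0  ✓
triangle: |4−6|=2 ≤ l₃=7 ≤ 4+6=10  ✓
parity: l₁+l₂+l₃ = 17 is odd  ✗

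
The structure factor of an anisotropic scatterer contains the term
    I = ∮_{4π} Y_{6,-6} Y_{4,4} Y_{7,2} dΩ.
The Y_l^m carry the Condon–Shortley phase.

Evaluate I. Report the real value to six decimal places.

0.000000

L=17 odd ⇒ parity kills the (l;000) factor ⇒ I = 0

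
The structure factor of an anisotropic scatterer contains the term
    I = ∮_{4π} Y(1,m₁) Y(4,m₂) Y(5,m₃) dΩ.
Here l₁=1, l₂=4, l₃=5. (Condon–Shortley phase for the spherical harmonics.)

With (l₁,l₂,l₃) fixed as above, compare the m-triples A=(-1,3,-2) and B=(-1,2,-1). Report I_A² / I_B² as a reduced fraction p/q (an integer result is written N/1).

Shared (l₁,l₂,l₃)=(1,4,5): N and (l;000)² cancel in I_A²/I_B².
A: Δ = 0!·2!·8!/11! = 1/495; Racah Σ t=0..0: t=0:+1/10080 = 1/10080; ⇒ 3j(1 4 5; -1 3 -2)² = 1/165, sgn -1
B: Δ = 0!·2!·8!/11! = 1/495; Racah Σ t=0..0: t=0:+1/2880 = 1/2880; ⇒ 3j(1 4 5; -1 2 -1)² = 2/165, sgn +1
I_A²/I_B² = (1/165)/(2/165) = 1/2

1/2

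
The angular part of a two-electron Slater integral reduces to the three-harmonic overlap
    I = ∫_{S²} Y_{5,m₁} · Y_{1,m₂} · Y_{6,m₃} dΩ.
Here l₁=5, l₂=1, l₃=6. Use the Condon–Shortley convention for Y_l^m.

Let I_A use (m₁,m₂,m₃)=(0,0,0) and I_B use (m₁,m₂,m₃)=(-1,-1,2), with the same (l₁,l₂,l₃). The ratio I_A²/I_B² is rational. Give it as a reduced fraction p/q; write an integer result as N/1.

9/7

l's match ⇒ only the (l;m) 3-j factors differ between A and B.
A: triangle coeff Δ(5,1,6) = 1/858; Σ_t [0,0]: t=0:+1/14400 = 1/14400; (3j)²=6/143 [(5 1 6; 0 0 0)], sign=+1
B: triangle coeff Δ(5,1,6) = 1/858; Σ_t [0,0]: t=0:+1/34560 = 1/34560; (3j)²=14/429 [(5 1 6; -1 -1 2)], sign=+1
I_A²/I_B² = (6/143)/(14/429) = 9/7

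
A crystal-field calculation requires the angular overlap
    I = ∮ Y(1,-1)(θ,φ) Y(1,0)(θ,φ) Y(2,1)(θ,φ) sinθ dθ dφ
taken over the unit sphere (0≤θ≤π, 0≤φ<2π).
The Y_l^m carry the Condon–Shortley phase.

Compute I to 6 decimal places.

m-sum 0 ✓  L=4 even ✓  0≤2≤2 ✓
Π(2lᵢ+1) = 3×3×5 = 45
triangle coeff Δ(1,1,2) = 1/30
Σ_t [0,0]: t=0:+1/1 = 1/1
(3j)²=2/15 [(1 1 2; 0 0 0)], sign=+1
Σ_t [0,0]: t=0:+1/2 = 1/2
(3j)²=1/10 [(1 1 2; -1 0 1)], sign=-1
⇒ 4πI² = 3/5
I = (-1)√(3/5/(4π)) = -0.21850969

-0.218510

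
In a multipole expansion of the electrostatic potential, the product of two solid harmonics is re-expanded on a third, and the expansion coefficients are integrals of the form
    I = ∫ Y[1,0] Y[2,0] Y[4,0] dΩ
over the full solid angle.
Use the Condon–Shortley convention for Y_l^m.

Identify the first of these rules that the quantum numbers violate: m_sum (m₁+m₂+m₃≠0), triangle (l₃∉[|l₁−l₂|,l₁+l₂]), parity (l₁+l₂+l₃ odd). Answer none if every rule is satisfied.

azimuthal sum: 0 + 0 + 0 = 0  ✓
1 ≤ 4 ≤ 3 (triangle on l)  ✗
L = 1 + 2 + 4 = 7 (odd)

triangle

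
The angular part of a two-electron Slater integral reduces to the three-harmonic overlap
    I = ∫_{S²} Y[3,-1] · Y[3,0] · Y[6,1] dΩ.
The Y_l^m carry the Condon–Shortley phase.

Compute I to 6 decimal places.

-0.221775

m-sum 0 ✓  L=12 even ✓  0≤6≤6 ✓
Π(2lᵢ+1) = 7×7×13 = 637
triangle coeff Δ(3,3,6) = 1/12012
Σ_t [0,0]: t=0:+1/1296 = 1/1296
(3j)²=100/3003 [(3 3 6; 0 0 0)], sign=+1
Σ_t [0,0]: t=0:+1/1728 = 1/1728
(3j)²=25/858 [(3 3 6; -1 0 1)], sign=-1
⇒ 4πI² = 8750/14157
I = (-1)√(8750/14157/(4π)) = -0.22177545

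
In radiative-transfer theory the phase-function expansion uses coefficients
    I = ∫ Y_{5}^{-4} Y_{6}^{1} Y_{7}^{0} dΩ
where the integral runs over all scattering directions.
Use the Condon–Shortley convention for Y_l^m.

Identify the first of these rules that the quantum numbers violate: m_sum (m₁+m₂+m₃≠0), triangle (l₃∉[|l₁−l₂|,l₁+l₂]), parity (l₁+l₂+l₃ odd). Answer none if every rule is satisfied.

m_sum

Σmᵢ = -3  ✗
l₃∈[|l₁−l₂|,l₁+l₂]=[1,11], have l₃=7
Σlᵢ = 18 ⇒ even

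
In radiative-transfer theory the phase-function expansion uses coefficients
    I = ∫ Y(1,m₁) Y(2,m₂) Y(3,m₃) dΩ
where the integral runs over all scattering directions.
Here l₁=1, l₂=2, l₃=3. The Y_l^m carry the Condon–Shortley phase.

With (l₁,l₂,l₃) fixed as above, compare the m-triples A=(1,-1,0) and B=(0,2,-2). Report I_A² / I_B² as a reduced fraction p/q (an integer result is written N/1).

l's match ⇒ only the (l;m) 3-j factors differ between A and B.
A: triangle coeff Δ(1,2,3) = 1/105; Σ_t [0,0]: t=0:+1/12 = 1/12; (3j)²=1/35 [(1 2 3; 1 -1 0)], sign=-1
B: triangle coeff Δ(1,2,3) = 1/105; Σ_t [0,0]: t=0:+1/24 = 1/24; (3j)²=1/21 [(1 2 3; 0 2 -2)], sign=-1
I_A²/I_B² = (1/35)/(1/21) = 3/5

3/5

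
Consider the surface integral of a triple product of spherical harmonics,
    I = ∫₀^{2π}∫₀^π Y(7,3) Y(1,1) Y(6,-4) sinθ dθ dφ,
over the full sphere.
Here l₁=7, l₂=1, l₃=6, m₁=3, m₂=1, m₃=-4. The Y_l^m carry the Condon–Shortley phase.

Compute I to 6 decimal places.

Rules hold: Σm=0, L=14 even, 6≤6≤8.
N = 15·3·13 = 585
Δ = 2!·12!·0!/15! = 1/1365
Racah Σ t=1..1: t=1:−1/518400 = -1/518400
⇒ 3j(7 1 6; 0 0 0)² = 7/195, sgn -1
Racah Σ t=2..2: t=2:+1/14515200 = 1/14515200
⇒ 3j(7 1 6; 3 1 -4)² = 2/455, sgn +1
4πI² = N·(3j₀)²·(3jₘ)² = 6/65
I = -1·√(0.0923077/4π) = -0.08570655

-0.085707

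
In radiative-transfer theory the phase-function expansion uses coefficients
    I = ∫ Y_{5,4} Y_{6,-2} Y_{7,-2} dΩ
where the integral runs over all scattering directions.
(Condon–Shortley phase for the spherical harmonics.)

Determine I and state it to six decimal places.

0.103719

m-sum 0 ✓  L=18 even ✓  1≤7≤11 ✓
Π(2lᵢ+1) = 11×13×15 = 2145
triangle coeff Δ(5,6,7) = 1/174594420
Σ_t [0,4]: t=0:+1/4147200 t=1:−1/207360 t=2:+1/82944 t=3:−1/207360 t=4:+1/4147200 = 1/345600
(3j)²=420/46189 [(5 6 7; 0 0 0)], sign=-1
Σ_t [0,1]: t=0:+1/1658880 t=1:−1/3110400 = 7/24883200
(3j)²=4802/692835 [(5 6 7; 4 -2 -2)], sign=-1
⇒ 4πI² = 2016840/14919047
I = (+1)√(2016840/14919047/(4π)) = 0.10371946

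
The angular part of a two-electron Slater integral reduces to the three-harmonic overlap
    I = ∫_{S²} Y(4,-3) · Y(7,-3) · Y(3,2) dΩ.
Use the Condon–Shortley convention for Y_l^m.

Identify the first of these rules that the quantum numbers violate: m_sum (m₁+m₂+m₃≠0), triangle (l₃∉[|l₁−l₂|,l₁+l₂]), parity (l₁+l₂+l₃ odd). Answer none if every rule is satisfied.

m_sum

azimuthal sum: -3 − 3 + 2 = -4  ✗
3 ≤ 3 ≤ 11 (triangle on l)
L = 4 + 7 + 3 = 14 (even)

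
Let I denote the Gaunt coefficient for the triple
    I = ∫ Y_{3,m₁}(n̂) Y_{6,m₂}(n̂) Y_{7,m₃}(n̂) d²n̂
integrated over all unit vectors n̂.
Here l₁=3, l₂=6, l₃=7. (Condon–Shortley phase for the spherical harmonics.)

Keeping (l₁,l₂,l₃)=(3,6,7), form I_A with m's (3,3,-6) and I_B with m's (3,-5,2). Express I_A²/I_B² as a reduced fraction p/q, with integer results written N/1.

l's match ⇒ only the (l;m) 3-j factors differ between A and B.
A: triangle coeff Δ(3,6,7) = 1/2042040; Σ_t [0,0]: t=0:+1/17418240 = 1/17418240; (3j)²=15/952 [(3 6 7; 3 3 -6)], sign=-1
B: triangle coeff Δ(3,6,7) = 1/2042040; Σ_t [0,0]: t=0:+1/17418240 = 1/17418240; (3j)²=25/12376 [(3 6 7; 3 -5 2)], sign=-1
I_A²/I_B² = (15/952)/(25/12376) = 39/5

39/5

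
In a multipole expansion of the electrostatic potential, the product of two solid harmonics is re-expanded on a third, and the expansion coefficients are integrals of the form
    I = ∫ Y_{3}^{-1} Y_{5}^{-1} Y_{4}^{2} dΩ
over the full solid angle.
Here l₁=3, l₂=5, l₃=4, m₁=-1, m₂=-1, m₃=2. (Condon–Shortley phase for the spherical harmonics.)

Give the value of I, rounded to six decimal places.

m-sum 0 ✓  L=12 even ✓  2≤4≤8 ✓
Π(2lᵢ+1) = 7×11×9 = 693
triangle coeff Δ(3,5,4) = 1/180180
Σ_t [1,3]: t=1:−1/576 t=2:+1/144 t=3:−1/576 = 1/288
(3j)²=20/1001 [(3 5 4; 0 0 0)], sign=+1
Σ_t [2,4]: t=2:+1/384 t=3:−1/720 t=4:+1/34560 = 43/34560
(3j)²=1849/180180 [(3 5 4; -1 -1 2)], sign=+1
⇒ 4πI² = 1849/13013
I = (+1)√(1849/13013/(4π)) = 0.10633465

0.106335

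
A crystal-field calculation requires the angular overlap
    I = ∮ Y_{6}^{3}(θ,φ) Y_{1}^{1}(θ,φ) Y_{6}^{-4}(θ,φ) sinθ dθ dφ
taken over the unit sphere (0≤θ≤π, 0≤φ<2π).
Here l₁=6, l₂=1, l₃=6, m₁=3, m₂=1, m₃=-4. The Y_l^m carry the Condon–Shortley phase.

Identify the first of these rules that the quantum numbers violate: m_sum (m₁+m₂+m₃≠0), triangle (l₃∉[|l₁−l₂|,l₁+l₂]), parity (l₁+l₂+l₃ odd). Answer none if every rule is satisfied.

azimuthal sum: 3 + 1 − 4 = 0  ✓
5 ≤ 6 ≤ 7 (triangle on l)  ✓
L = 6 + 1 + 6 = 13 (odd)  ✗

parity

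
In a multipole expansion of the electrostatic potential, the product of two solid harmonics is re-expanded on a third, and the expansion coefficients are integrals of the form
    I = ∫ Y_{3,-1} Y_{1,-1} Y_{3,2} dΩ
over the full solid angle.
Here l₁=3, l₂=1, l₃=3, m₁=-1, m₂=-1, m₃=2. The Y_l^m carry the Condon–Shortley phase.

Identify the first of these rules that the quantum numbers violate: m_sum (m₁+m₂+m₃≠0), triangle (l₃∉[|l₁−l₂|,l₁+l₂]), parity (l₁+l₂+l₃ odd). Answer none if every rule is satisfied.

parity

m₁+m₂+m₃ = -1 − 1 + 2 = 0  ✓
triangle: |3−1|=2 ≤ l₃=3 ≤ 3+1=4  ✓
parity: l₁+l₂+l₃ = 7 is odd  ✗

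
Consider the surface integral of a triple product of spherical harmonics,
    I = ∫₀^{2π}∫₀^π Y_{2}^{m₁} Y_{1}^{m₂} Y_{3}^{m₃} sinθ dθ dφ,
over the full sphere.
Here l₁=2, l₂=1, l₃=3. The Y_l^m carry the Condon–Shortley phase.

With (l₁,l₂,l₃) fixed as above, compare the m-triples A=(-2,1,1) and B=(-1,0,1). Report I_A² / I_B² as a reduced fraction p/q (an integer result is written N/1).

1/8

Same 2,1,3: normalisation and zero-m 3j drop out of the ratio.
A: Δ: 0! 4! 2! / 7! → 1/105; sum: t=0:+1/48 = 1/48; 3j²(2 1 3; -2 1 1) = Δ·Π!·Σ² = 1/105  (sign +1)
B: Δ: 0! 4! 2! / 7! → 1/105; sum: t=0:+1/6 = 1/6; 3j²(2 1 3; -1 0 1) = Δ·Π!·Σ² = 8/105  (sign +1)
I_A²/I_B² = (1/105)/(8/105) = 1/8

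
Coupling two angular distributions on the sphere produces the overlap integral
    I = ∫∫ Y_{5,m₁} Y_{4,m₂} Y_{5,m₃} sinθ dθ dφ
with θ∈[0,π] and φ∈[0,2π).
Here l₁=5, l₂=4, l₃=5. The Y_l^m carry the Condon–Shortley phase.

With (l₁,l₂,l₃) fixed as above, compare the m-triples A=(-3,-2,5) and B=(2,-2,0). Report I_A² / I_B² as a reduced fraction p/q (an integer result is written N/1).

l's match ⇒ only the (l;m) 3-j factors differ between A and B.
A: triangle coeff Δ(5,4,5) = 1/3153150; Σ_t [2,2]: t=2:+1/69120 = 1/69120; (3j)²=4/143 [(5 4 5; -3 -2 5)], sign=+1
B: triangle coeff Δ(5,4,5) = 1/3153150; Σ_t [0,2]: t=0:+1/3456 t=1:−1/1728 t=2:+1/11520 = -7/34560; (3j)²=7/858 [(5 4 5; 2 -2 0)], sign=+1
I_A²/I_B² = (4/143)/(7/858) = 24/7

24/7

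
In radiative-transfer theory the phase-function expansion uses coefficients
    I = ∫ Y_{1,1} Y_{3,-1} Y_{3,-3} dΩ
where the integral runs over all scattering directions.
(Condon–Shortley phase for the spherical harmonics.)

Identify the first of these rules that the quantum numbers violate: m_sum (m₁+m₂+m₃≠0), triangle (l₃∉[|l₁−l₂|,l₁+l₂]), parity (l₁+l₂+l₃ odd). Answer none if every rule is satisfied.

m₁+m₂+m₃ = 1 − 1 − 3 = -3  ✗
triangle: |1−3|=2 ≤ l₃=3 ≤ 1+3=4
parity: l₁+l₂+l₃ = 7 is odd

m_sum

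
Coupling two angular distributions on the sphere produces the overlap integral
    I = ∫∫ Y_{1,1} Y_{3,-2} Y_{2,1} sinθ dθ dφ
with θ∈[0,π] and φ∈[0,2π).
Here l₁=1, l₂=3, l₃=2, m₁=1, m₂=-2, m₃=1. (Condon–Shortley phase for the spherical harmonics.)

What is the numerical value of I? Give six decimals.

m-sum 0 ✓  L=6 even ✓  2≤2≤4 ✓
Π(2lᵢ+1) = 3×7×5 = 105
triangle coeff Δ(1,3,2) = 1/105
Σ_t [1,1]: t=1:−1/4 = -1/4
(3j)²=3/35 [(1 3 2; 0 0 0)], sign=-1
Σ_t [0,0]: t=0:+1/12 = 1/12
(3j)²=2/21 [(1 3 2; 1 -2 1)], sign=-1
⇒ 4πI² = 6/7
I = (+1)√(6/7/(4π)) = 0.26116903

0.261169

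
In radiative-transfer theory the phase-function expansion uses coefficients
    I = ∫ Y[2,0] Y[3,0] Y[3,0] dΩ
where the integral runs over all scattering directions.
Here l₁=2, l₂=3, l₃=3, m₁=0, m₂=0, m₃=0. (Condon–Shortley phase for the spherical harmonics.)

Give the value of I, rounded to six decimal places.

Rules hold: Σm=0, L=8 even, 1≤3≤5.
N = 5·7·7 = 245
Δ = 2!·2!·4!/9! = 1/3780
Racah Σ t=0..2: t=0:+1/24 t=1:−1/4 t=2:+1/24 = -1/6
⇒ 3j(2 3 3; 0 0 0)² = 4/105, sgn +1
(m-triple is (0,0,0) — same symbol as above.)
4πI² = N·(3j₀)²·(3jₘ)² = 16/45
I = +1·√(0.355556/4π) = 0.16820883

0.168209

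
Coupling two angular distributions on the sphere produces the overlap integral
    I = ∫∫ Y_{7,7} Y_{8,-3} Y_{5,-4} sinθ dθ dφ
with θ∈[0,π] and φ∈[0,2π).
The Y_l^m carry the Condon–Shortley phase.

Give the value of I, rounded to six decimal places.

-0.054428

m-sum 0 ✓  L=20 even ✓  1≤5≤15 ✓
Π(2lᵢ+1) = 15×17×11 = 2805
triangle coeff Δ(7,8,5) = 1/814773960
Σ_t [3,7]: t=3:−1/87091200 t=4:+1/4976640 t=5:−1/2073600 t=6:+1/4976640 t=7:−1/87091200 = -1/9676800
(3j)²=360/46189 [(7 8 5; 0 0 0)], sign=+1
Σ_t [0,0]: t=0:+1/10450944000 = 1/10450944000
(3j)²=11/6460 [(7 8 5; 7 -3 -4)], sign=-1
⇒ 4πI² = 2970/79781
I = (-1)√(2970/79781/(4π)) = -0.05442815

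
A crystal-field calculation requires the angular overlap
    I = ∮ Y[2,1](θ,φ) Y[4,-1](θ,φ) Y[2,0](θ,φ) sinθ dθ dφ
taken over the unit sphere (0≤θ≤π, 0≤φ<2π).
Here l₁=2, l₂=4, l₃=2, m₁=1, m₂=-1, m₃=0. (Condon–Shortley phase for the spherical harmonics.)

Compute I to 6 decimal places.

Rules hold: Σm=0, L=8 even, 2≤2≤6.
N = 5·9·5 = 225
Δ = 4!·0!·4!/9! = 1/630
Racah Σ t=2..2: t=2:+1/16 = 1/16
⇒ 3j(2 4 2; 0 0 0)² = 2/35, sgn +1
Racah Σ t=1..1: t=1:−1/24 = -1/24
⇒ 3j(2 4 2; 1 -1 0)² = 1/21, sgn -1
4πI² = N·(3j₀)²·(3jₘ)² = 30/49
I = -1·√(0.612245/4π) = -0.22072812

-0.220728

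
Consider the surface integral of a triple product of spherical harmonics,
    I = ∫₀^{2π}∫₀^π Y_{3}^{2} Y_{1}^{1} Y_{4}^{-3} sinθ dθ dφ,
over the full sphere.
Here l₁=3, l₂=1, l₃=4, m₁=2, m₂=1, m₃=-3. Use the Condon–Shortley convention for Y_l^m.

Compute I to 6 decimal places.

-0.282095

Checks pass: Σm=0; 8 even; l₃=4∈[2,4].
(2·3+1)(2·1+1)(2·4+1) = 189
Δ: 0! 6! 2! / 9! → 1/252
sum: t=0:+1/36 = 1/36
3j²(3 1 4; 0 0 0) = Δ·Π!·Σ² = 4/63  (sign +1)
sum: t=0:+1/240 = 1/240
3j²(3 1 4; 2 1 -3) = Δ·Π!·Σ² = 1/12  (sign -1)
combine: 4πI² = 189·4/63·1/12 = 1/1
take √, sign -1: I = -0.28209479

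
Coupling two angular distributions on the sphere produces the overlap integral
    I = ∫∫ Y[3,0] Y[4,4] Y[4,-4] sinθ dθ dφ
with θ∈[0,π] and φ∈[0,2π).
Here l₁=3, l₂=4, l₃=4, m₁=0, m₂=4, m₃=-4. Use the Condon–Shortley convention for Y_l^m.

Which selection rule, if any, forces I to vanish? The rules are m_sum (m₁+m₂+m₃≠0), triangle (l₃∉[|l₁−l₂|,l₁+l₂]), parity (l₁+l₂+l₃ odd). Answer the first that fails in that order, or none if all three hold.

parity

m₁+m₂+m₃ = 0 + 4 − 4 = 0  ✓
triangle: |3−4|=1 ≤ l₃=4 ≤ 3+4=7  ✓
parity: l₁+l₂+l₃ = 11 is odd  ✗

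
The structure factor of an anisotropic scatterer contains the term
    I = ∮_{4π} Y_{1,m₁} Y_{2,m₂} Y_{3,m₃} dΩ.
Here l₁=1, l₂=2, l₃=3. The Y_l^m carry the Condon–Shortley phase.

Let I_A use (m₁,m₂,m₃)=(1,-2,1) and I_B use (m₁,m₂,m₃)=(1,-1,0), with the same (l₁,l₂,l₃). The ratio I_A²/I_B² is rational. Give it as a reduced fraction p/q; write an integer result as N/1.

1/3

Shared (l₁,l₂,l₃)=(1,2,3): N and (l;000)² cancel in I_A²/I_B².
A: Δ = 0!·2!·4!/7! = 1/105; Racah Σ t=0..0: t=0:+1/48 = 1/48; ⇒ 3j(1 2 3; 1 -2 1)² = 1/105, sgn +1
B: Δ = 0!·2!·4!/7! = 1/105; Racah Σ t=0..0: t=0:+1/12 = 1/12; ⇒ 3j(1 2 3; 1 -1 0)² = 1/35, sgn -1
I_A²/I_B² = (1/105)/(1/35) = 1/3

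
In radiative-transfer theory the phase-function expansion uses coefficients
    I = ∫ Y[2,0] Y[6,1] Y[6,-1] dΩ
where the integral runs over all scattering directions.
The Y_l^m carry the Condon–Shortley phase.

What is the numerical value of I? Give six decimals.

-0.149094

Checks pass: Σm=0; 14 even; l₃=6∈[4,8].
(2·2+1)(2·6+1)(2·6+1) = 845
Δ: 2! 2! 10! / 15! → 1/90090
sum: t=0:+1/69120 t=1:−1/14400 t=2:+1/69120 = -7/172800
3j²(2 6 6; 0 0 0) = Δ·Π!·Σ² = 14/715  (sign -1)
sum: t=0:+1/120960 t=1:−1/17280 t=2:+1/57600 = -13/403200
3j²(2 6 6; 0 1 -1) = Δ·Π!·Σ² = 13/770  (sign +1)
combine: 4πI² = 845·14/715·13/770 = 169/605
take √, sign -1: I = -0.14909419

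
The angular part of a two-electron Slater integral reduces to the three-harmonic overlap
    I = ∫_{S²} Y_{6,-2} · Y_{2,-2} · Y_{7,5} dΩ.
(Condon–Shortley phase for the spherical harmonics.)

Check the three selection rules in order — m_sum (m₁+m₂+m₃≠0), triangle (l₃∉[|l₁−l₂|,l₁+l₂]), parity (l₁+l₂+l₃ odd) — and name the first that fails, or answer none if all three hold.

Σmᵢ = 1  ✗
l₃∈[|l₁−l₂|,l₁+l₂]=[4,8], have l₃=7
Σlᵢ = 15 ⇒ odd

m_sum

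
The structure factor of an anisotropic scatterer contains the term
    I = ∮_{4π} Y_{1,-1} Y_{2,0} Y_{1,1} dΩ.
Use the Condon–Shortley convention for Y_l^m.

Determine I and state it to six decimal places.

0.126157

m-sum 0 ✓  L=4 even ✓  1≤1≤3 ✓
Π(2lᵢ+1) = 3×5×3 = 45
triangle coeff Δ(1,2,1) = 1/30
Σ_t [1,1]: t=1:−1/1 = -1/1
(3j)²=2/15 [(1 2 1; 0 0 0)], sign=+1
Σ_t [2,2]: t=2:+1/4 = 1/4
(3j)²=1/30 [(1 2 1; -1 0 1)], sign=+1
⇒ 4πI² = 1/5
I = (+1)√(1/5/(4π)) = 0.12615663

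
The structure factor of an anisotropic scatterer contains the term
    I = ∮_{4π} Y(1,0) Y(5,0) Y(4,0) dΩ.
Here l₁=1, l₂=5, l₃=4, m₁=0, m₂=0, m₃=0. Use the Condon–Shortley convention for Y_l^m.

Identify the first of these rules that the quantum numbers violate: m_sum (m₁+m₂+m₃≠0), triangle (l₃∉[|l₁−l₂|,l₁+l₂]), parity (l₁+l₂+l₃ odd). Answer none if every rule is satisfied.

none

azimuthal sum: 0 + 0 + 0 = 0  ✓
4 ≤ 4 ≤ 6 (triangle on l)  ✓
L = 1 + 5 + 4 = 10 (even)  ✓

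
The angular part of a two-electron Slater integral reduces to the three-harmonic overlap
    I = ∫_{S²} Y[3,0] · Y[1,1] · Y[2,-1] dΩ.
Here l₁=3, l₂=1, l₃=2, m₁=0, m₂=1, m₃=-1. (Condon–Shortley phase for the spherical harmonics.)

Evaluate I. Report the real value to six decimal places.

0.143048

Rules hold: Σm=0, L=6 even, 2≤2≤4.
N = 7·3·5 = 105
Δ = 2!·4!·0!/7! = 1/105
Racah Σ t=1..1: t=1:−1/4 = -1/4
⇒ 3j(3 1 2; 0 0 0)² = 3/35, sgn -1
Racah Σ t=2..2: t=2:+1/12 = 1/12
⇒ 3j(3 1 2; 0 1 -1)² = 1/35, sgn -1
4πI² = N·(3j₀)²·(3jₘ)² = 9/35
I = +1·√(0.257143/4π) = 0.14304817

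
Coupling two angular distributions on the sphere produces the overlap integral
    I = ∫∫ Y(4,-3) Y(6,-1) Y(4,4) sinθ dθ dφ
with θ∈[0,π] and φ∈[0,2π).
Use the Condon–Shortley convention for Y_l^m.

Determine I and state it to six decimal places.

0.065188

Checks pass: Σm=0; 14 even; l₃=4∈[2,10].
(2·4+1)(2·6+1)(2·4+1) = 1053
Δ: 6! 2! 6! / 15! → 1/1261260
sum: t=2:+1/4608 t=3:−1/1296 t=4:+1/4608 = -7/20736
3j²(4 6 4; 0 0 0) = Δ·Π!·Σ² = 20/1287  (sign -1)
sum: t=5:−1/172800 = -1/172800
3j²(4 6 4; -3 -1 4) = Δ·Π!·Σ² = 7/2145  (sign -1)
combine: 4πI² = 1053·20/1287·7/2145 = 84/1573
take √, sign +1: I = 0.06518840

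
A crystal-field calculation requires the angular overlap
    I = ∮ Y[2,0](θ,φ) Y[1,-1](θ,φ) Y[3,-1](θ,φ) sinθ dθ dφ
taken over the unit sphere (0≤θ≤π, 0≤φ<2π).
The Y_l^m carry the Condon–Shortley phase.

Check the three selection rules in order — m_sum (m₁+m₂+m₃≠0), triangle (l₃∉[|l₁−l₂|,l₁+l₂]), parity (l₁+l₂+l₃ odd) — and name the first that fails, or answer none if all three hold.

m₁+m₂+m₃ = 0 − 1 − 1 = -2  ✗
triangle: |2−1|=1 ≤ l₃=3 ≤ 2+1=3
parity: l₁+l₂+l₃ = 6 is even

m_sum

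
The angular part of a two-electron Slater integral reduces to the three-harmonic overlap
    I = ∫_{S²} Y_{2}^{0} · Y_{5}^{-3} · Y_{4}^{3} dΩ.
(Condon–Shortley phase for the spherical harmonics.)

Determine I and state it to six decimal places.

0.000000

l₁+l₂+l₃=11 is odd: 3j(l;000)=0 ⇒ I=0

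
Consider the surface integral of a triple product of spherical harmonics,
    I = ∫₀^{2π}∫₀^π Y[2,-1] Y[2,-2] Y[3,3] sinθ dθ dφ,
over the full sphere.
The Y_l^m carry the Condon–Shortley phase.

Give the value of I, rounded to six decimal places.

Σlᵢ=7 odd — θ-integrand is odd under cosθ→−cosθ; I=0

0.000000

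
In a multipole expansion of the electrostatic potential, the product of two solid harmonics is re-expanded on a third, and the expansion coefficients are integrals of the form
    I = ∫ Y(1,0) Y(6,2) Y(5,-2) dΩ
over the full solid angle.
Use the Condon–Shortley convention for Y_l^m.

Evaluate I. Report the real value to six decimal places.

m-sum 0 ✓  L=12 even ✓  5≤5≤7 ✓
Π(2lᵢ+1) = 3×13×11 = 429
triangle coeff Δ(1,6,5) = 1/858
Σ_t [1,1]: t=1:−1/14400 = -1/14400
(3j)²=6/143 [(1 6 5; 0 0 0)], sign=+1
Σ_t [1,1]: t=1:−1/30240 = -1/30240
(3j)²=16/429 [(1 6 5; 0 2 -2)], sign=+1
⇒ 4πI² = 96/143
I = (+1)√(96/143/(4π)) = 0.23113338

0.231133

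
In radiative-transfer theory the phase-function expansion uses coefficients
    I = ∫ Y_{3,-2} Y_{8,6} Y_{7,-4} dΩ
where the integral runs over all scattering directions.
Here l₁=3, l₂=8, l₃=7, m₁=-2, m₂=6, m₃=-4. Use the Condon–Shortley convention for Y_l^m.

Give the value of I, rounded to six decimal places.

0.146812

Checks pass: Σm=0; 18 even; l₃=7∈[5,11].
(2·3+1)(2·8+1)(2·7+1) = 1785
Δ: 4! 2! 12! / 19! → 1/5290740
sum: t=1:−1/7257600 t=2:+1/2073600 t=3:−1/7257600 = 1/4838400
3j²(3 8 7; 0 0 0) = Δ·Π!·Σ² = 252/20995  (sign -1)
sum: t=3:−1/479001600 t=4:+1/174182400 = 1/273715200
3j²(3 8 7; -2 6 -4) = Δ·Π!·Σ² = 49/3876  (sign -1)
combine: 4πI² = 1785·252/20995·49/3876 = 21609/79781
take √, sign +1: I = 0.14681238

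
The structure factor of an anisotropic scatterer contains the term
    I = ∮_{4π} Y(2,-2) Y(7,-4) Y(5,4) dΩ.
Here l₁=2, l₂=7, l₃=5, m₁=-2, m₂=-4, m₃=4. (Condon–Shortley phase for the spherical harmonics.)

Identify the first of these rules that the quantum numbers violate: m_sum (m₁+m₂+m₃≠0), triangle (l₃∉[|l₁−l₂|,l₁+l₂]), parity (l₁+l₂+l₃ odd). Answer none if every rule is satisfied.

m_sum

m₁+m₂+m₃ = -2 − 4 + 4 = -2  ✗
triangle: |2−7|=5 ≤ l₃=5 ≤ 2+7=9
parity: l₁+l₂+l₃ = 14 is even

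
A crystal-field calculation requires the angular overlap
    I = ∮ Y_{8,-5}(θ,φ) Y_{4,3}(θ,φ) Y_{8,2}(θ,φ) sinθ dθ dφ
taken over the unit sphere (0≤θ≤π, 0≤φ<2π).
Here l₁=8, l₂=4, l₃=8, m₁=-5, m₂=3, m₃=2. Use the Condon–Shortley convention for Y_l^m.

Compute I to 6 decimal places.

0.153303

Checks pass: Σm=0; 20 even; l₃=8∈[4,12].
(2·8+1)(2·4+1)(2·8+1) = 2601
Δ: 4! 12! 4! / 21! → 1/185175900
sum: t=0:+1/557383680 t=1:−1/21772800 t=2:+1/8294400 t=3:−1/21772800 t=4:+1/557383680 = 1/30965760
3j²(8 4 8; 0 0 0) = Δ·Π!·Σ² = 36/4199  (sign +1)
sum: t=3:−1/1045094400 t=4:+1/313528320 = 1/447897600
3j²(8 4 8; -5 3 2) = Δ·Π!·Σ² = 77/5814  (sign +1)
combine: 4πI² = 2601·36/4199·77/5814 = 1386/4693
take √, sign +1: I = 0.15330327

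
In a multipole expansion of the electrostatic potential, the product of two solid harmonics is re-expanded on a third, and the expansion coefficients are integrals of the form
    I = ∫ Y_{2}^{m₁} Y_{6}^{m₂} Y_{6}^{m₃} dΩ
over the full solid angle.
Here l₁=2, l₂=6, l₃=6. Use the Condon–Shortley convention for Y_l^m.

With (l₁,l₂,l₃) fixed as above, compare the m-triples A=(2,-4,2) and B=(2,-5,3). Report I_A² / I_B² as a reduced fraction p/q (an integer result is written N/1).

18/11

Shared (l₁,l₂,l₃)=(2,6,6): N and (l;000)² cancel in I_A²/I_B².
A: Δ = 2!·2!·10!/15! = 1/90090; Racah Σ t=0..0: t=0:+1/322560 = 1/322560; ⇒ 3j(2 6 6; 2 -4 2)² = 18/1001, sgn +1
B: Δ = 2!·2!·10!/15! = 1/90090; Racah Σ t=0..0: t=0:+1/1451520 = 1/1451520; ⇒ 3j(2 6 6; 2 -5 3)² = 1/91, sgn -1
I_A²/I_B² = (18/1001)/(1/91) = 18/11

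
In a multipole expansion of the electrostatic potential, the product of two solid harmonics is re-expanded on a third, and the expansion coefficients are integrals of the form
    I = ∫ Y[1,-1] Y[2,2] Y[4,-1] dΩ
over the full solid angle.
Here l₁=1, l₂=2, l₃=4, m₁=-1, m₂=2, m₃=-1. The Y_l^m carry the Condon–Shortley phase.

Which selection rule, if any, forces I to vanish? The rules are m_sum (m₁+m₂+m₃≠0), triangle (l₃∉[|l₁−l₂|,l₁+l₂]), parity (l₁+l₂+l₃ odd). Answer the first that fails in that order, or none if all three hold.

triangle

azimuthal sum: -1 + 2 − 1 = 0  ✓
1 ≤ 4 ≤ 3 (triangle on l)  ✗
L = 1 + 2 + 4 = 7 (odd)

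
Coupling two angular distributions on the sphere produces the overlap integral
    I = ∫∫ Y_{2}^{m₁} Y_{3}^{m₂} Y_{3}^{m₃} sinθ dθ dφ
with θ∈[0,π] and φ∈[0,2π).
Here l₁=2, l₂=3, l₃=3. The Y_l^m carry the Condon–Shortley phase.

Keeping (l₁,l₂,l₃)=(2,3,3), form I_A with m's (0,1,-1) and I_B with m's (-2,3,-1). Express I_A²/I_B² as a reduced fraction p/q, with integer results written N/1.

9/10

Shared (l₁,l₂,l₃)=(2,3,3): N and (l;000)² cancel in I_A²/I_B².
A: Δ = 2!·2!·4!/9! = 1/3780; Racah Σ t=0..2: t=0:+1/96 t=1:−1/6 t=2:+1/16 = -3/32; ⇒ 3j(2 3 3; 0 1 -1)² = 3/140, sgn -1
B: Δ = 2!·2!·4!/9! = 1/3780; Racah Σ t=2..2: t=2:+1/96 = 1/96; ⇒ 3j(2 3 3; -2 3 -1)² = 1/42, sgn +1
I_A²/I_B² = (3/140)/(1/42) = 9/10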